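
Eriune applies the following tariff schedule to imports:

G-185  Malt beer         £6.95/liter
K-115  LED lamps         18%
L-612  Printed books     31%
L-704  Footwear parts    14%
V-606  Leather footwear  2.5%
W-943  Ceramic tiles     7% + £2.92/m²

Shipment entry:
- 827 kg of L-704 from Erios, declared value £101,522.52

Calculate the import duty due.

£14,213.15

Line 1 (L-704, Erios, 827 kg, £101,522.52):
Base rate for L-704 is 14%.
Duty = £101,522.52 × 14% = £14,213.15.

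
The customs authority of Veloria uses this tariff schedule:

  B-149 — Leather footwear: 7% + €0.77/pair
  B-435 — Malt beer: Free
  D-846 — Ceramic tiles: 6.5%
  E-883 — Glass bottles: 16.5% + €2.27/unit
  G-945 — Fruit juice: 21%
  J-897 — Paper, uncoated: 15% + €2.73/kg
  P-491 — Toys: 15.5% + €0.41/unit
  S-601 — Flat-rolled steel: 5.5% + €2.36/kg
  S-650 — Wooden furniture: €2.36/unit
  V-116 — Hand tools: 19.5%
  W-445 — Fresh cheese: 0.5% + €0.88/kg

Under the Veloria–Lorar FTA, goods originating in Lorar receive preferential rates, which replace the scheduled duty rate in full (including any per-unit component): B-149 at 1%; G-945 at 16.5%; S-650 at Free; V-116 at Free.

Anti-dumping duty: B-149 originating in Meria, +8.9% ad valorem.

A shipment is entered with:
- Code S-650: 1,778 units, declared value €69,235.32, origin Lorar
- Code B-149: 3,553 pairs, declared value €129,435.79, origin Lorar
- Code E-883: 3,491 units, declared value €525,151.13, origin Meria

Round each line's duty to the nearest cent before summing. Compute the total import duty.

Line 1 (S-650, Lorar, 1,778 units, €69,235.32):
Base rate for S-650 is €2.36/unit.
Origin Lorar qualifies under the Veloria–Lorar agreement and S-650 is covered: preferential rate Free applies instead.
Duty = €69,235.32 × 0% = €0.00.
Line 2 (B-149, Lorar, 3,553 pairs, €129,435.79):
Base rate for B-149 is 7% + €0.77/pair.
Origin Lorar qualifies under the Veloria–Lorar agreement and B-149 is covered: preferential rate 1% applies instead.
The additional-duty order on B-149 targets Meria, not Lorar; it does not apply.
Duty = €129,435.79 × 1% = €1,294.36.
Line 3 (E-883, Meria, 3,491 units, €525,151.13):
Base rate for E-883 is 16.5% + €2.27/unit.
Duty = €525,151.13 × 16.5% + 3,491 × €2.27 = €94,574.51.
Total = €0.00 + €1,294.36 + €94,574.51 = €95,868.87.

€95,868.87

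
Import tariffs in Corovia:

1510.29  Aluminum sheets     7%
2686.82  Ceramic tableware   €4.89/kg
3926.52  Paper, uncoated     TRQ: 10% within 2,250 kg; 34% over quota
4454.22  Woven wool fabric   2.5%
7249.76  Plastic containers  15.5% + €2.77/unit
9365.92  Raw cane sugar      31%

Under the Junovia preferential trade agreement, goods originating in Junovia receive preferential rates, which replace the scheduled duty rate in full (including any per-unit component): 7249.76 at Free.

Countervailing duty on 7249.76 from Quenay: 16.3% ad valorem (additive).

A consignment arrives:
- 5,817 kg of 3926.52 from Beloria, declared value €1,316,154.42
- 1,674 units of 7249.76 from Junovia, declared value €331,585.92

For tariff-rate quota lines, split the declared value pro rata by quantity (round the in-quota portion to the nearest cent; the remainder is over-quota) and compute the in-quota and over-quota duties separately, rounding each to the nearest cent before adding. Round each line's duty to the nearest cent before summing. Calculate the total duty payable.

Line 1 (3926.52, Beloria, 5,817 kg, €1,316,154.42):
Code 3926.52 is under a tariff-rate quota (threshold 2,250 kg). In-quota: 2,250 kg at 10%; over-quota: 3,567 kg at 34%.
Pro-rata value split: in-quota = €1,316,154.42 × 2,250/5,817 = €509,085.00; over-quota = €1,316,154.42 − €509,085.00 = €807,069.42.
In-quota duty = €509,085.00 × 10% = €50,908.50. Over-quota duty = €807,069.42 × 34% = €274,403.60.
Line duty = €50,908.50 + €274,403.60 = €325,312.10.
Line 2 (7249.76, Junovia, 1,674 units, €331,585.92):
Base rate for 7249.76 is 15.5% + €2.77/unit.
Origin Junovia qualifies under the Corovia–Junovia agreement and 7249.76 is covered: preferential rate Free applies instead.
The additional-duty order on 7249.76 targets Quenay, not Junovia; it does not apply.
Duty = €331,585.92 × 0% = €0.00.
Total = €325,312.10 + €0.00 = €325,312.10.

€325,312.10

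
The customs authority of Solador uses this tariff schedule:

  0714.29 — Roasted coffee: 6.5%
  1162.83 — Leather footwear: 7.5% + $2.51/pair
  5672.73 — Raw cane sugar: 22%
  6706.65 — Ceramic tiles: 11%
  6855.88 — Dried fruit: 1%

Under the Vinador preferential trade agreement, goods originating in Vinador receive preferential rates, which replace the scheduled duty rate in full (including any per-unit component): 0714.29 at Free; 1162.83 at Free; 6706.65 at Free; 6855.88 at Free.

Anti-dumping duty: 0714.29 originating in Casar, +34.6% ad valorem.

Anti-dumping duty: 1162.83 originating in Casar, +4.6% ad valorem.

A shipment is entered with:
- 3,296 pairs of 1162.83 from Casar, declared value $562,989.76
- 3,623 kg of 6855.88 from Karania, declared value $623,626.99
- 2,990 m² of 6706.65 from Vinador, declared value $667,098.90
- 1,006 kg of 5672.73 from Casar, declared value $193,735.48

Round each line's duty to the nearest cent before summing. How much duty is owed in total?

$125,252.80

Line 1 (1162.83, Casar, 3,296 pairs, $562,989.76):
Base rate for 1162.83 is 7.5% + $2.51/pair.
1162.83 has an FTA preferential rate, but origin Casar is not Vinador; base rate stands.
Additional duty on 1162.83 from Casar: +4.6%. Applied ad valorem rate: 7.5% + 4.6% = 12.1%.
Duty = $562,989.76 × 12.1% + 3,296 × $2.51 = $76,394.72.
Line 2 (6855.88, Karania, 3,623 kg, $623,626.99):
Base rate for 6855.88 is 1%.
6855.88 has an FTA preferential rate, but origin Karania is not Vinador; base rate stands.
Duty = $623,626.99 × 1% = $6,236.27.
Line 3 (6706.65, Vinador, 2,990 m², $667,098.90):
Base rate for 6706.65 is 11%.
Origin Vinador qualifies under the Solador–Vinador agreement and 6706.65 is covered: preferential rate Free applies instead.
Duty = $667,098.90 × 0% = $0.00.
Line 4 (5672.73, Casar, 1,006 kg, $193,735.48):
Base rate for 5672.73 is 22%.
Duty = $193,735.48 × 22% = $42,621.81.
Total = $76,394.72 + $6,236.27 + $0.00 + $42,621.81 = $125,252.80.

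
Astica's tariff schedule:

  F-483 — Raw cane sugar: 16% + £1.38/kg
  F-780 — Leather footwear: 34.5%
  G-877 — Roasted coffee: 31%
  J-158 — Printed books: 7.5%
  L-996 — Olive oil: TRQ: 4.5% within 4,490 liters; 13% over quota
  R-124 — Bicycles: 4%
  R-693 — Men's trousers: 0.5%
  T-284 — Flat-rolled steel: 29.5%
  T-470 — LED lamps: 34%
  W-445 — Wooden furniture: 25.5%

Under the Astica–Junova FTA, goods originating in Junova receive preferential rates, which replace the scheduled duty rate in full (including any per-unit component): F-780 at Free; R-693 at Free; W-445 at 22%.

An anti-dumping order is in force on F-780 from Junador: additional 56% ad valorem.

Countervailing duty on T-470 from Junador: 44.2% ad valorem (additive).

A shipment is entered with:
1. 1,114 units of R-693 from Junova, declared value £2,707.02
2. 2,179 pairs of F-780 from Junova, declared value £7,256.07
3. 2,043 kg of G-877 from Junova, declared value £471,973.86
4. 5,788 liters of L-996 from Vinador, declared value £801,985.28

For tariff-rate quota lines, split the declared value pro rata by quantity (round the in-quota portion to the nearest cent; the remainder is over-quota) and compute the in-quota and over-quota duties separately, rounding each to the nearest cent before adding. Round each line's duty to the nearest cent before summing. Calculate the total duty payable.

Line 1 (R-693, Junova, 1,114 units, £2,707.02):
Base rate for R-693 is 0.5%.
Origin Junova qualifies under the Astica–Junova agreement and R-693 is covered: preferential rate Free applies instead.
Duty = £2,707.02 × 0% = £0.00.
Line 2 (F-780, Junova, 2,179 pairs, £7,256.07):
Base rate for F-780 is 34.5%.
Origin Junova qualifies under the Astica–Junova agreement and F-780 is covered: preferential rate Free applies instead.
The additional-duty order on F-780 targets Junador, not Junova; it does not apply.
Duty = £7,256.07 × 0% = £0.00.
Line 3 (G-877, Junova, 2,043 kg, £471,973.86):
Base rate for G-877 is 31%.
Origin Junova is the FTA partner but G-877 is not on the preference list; base rate stands.
Duty = £471,973.86 × 31% = £146,311.90.
Line 4 (L-996, Vinador, 5,788 liters, £801,985.28):
Code L-996 is under a tariff-rate quota (threshold 4,490 liters). In-quota: 4,490 liters at 4.5%; over-quota: 1,298 liters at 13%.
Pro-rata value split: in-quota = £801,985.28 × 4,490/5,788 = £622,134.40; over-quota = £801,985.28 − £622,134.40 = £179,850.88.
In-quota duty = £622,134.40 × 4.5% = £27,996.05. Over-quota duty = £179,850.88 × 13% = £23,380.61.
Line duty = £27,996.05 + £23,380.61 = £51,376.66.
Total = £0.00 + £0.00 + £146,311.90 + £51,376.66 = £197,688.56.

£197,688.56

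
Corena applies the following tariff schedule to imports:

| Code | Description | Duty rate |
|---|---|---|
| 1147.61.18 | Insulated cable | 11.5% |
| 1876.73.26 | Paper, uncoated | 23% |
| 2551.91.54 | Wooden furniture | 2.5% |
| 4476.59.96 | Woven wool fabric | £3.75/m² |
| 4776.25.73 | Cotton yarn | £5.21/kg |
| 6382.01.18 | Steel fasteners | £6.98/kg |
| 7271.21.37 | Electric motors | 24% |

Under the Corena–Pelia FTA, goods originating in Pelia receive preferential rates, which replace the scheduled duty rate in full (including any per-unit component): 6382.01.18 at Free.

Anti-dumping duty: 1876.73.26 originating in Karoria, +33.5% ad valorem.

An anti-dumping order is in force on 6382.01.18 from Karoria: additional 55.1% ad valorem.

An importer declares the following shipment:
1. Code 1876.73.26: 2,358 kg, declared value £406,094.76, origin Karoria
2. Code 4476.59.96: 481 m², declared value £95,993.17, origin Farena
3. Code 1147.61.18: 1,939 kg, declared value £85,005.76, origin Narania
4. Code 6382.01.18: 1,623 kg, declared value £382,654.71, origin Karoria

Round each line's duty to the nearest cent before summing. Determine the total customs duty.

£463,194.24

Line 1 (1876.73.26, Karoria, 2,358 kg, £406,094.76):
Base rate for 1876.73.26 is 23%.
Additional duty on 1876.73.26 from Karoria: +33.5%. Applied ad valorem rate: 23% + 33.5% = 56.5%.
Duty = £406,094.76 × 56.5% = £229,443.54.
Line 2 (4476.59.96, Farena, 481 m², £95,993.17):
Base rate for 4476.59.96 is £3.75/m².
Duty = 481 × £3.75 = £1,803.75.
Line 3 (1147.61.18, Narania, 1,939 kg, £85,005.76):
Base rate for 1147.61.18 is 11.5%.
Duty = £85,005.76 × 11.5% = £9,775.66.
Line 4 (6382.01.18, Karoria, 1,623 kg, £382,654.71):
Base rate for 6382.01.18 is £6.98/kg.
6382.01.18 has an FTA preferential rate, but origin Karoria is not Pelia; base rate stands.
Additional duty on 6382.01.18 from Karoria: +55.1% ad valorem. Applied ad valorem rate = 55.1%.
Duty = £382,654.71 × 55.1% + 1,623 × £6.98 = £222,171.29.
Total = £229,443.54 + £1,803.75 + £9,775.66 + £222,171.29 = £463,194.24.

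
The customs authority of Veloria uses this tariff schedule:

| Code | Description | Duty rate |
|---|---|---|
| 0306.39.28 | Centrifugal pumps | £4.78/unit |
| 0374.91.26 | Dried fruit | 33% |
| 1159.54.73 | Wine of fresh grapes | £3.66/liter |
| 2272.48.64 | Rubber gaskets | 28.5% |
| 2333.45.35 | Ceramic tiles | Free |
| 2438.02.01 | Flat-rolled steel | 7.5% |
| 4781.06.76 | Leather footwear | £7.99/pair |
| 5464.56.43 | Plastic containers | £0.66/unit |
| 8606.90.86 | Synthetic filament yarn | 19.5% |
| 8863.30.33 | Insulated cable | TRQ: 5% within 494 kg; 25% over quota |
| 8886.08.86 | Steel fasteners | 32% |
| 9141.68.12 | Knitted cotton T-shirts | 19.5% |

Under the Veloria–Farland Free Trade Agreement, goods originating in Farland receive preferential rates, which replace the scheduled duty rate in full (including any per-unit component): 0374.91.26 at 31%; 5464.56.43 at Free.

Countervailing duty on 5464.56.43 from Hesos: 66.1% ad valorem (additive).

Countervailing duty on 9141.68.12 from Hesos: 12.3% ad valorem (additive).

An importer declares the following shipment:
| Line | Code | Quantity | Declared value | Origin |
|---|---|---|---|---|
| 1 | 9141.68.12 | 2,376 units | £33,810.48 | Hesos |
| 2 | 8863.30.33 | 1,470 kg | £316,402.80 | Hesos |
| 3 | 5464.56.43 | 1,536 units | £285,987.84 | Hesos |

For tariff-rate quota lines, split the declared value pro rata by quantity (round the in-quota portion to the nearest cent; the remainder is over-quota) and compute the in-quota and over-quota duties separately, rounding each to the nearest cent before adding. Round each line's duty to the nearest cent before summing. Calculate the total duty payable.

Line 1 (9141.68.12, Hesos, 2,376 units, £33,810.48):
Base rate for 9141.68.12 is 19.5%.
Additional duty on 9141.68.12 from Hesos: +12.3%. Applied ad valorem rate: 19.5% + 12.3% = 31.8%.
Duty = £33,810.48 × 31.8% = £10,751.73.
Line 2 (8863.30.33, Hesos, 1,470 kg, £316,402.80):
Code 8863.30.33 is under a tariff-rate quota (threshold 494 kg). In-quota: 494 kg at 5%; over-quota: 976 kg at 25%.
Pro-rata value split: in-quota = £316,402.80 × 494/1,470 = £106,328.56; over-quota = £316,402.80 − £106,328.56 = £210,074.24.
In-quota duty = £106,328.56 × 5% = £5,316.43. Over-quota duty = £210,074.24 × 25% = £52,518.56.
Line duty = £5,316.43 + £52,518.56 = £57,834.99.
Line 3 (5464.56.43, Hesos, 1,536 units, £285,987.84):
Base rate for 5464.56.43 is £0.66/unit.
5464.56.43 has an FTA preferential rate, but origin Hesos is not Farland; base rate stands.
Additional duty on 5464.56.43 from Hesos: +66.1% ad valorem. Applied ad valorem rate = 66.1%.
Duty = £285,987.84 × 66.1% + 1,536 × £0.66 = £190,051.72.
Total = £10,751.73 + £57,834.99 + £190,051.72 = £258,638.44.

£258,638.44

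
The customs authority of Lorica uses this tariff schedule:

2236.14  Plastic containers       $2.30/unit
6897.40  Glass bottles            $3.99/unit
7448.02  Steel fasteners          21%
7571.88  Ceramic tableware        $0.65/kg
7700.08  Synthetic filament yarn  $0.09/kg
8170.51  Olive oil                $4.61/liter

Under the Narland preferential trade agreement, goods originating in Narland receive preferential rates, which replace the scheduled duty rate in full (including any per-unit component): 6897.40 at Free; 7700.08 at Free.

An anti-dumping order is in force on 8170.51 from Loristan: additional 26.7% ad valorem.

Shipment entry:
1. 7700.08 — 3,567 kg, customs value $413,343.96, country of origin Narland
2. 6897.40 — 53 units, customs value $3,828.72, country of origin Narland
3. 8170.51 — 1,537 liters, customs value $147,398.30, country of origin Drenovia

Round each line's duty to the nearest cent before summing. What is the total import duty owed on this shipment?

Line 1 (7700.08, Narland, 3,567 kg, $413,343.96):
Base rate for 7700.08 is $0.09/kg.
Origin Narland qualifies under the Lorica–Narland agreement and 7700.08 is covered: preferential rate Free applies instead.
Duty = $413,343.96 × 0% = $0.00.
Line 2 (6897.40, Narland, 53 units, $3,828.72):
Base rate for 6897.40 is $3.99/unit.
Origin Narland qualifies under the Lorica–Narland agreement and 6897.40 is covered: preferential rate Free applies instead.
Duty = $3,828.72 × 0% = $0.00.
Line 3 (8170.51, Drenovia, 1,537 liters, $147,398.30):
Base rate for 8170.51 is $4.61/liter.
The additional-duty order on 8170.51 targets Loristan, not Drenovia; it does not apply.
Duty = 1,537 × $4.61 = $7,085.57.
Total = $0.00 + $0.00 + $7,085.57 = $7,085.57.

$7,085.57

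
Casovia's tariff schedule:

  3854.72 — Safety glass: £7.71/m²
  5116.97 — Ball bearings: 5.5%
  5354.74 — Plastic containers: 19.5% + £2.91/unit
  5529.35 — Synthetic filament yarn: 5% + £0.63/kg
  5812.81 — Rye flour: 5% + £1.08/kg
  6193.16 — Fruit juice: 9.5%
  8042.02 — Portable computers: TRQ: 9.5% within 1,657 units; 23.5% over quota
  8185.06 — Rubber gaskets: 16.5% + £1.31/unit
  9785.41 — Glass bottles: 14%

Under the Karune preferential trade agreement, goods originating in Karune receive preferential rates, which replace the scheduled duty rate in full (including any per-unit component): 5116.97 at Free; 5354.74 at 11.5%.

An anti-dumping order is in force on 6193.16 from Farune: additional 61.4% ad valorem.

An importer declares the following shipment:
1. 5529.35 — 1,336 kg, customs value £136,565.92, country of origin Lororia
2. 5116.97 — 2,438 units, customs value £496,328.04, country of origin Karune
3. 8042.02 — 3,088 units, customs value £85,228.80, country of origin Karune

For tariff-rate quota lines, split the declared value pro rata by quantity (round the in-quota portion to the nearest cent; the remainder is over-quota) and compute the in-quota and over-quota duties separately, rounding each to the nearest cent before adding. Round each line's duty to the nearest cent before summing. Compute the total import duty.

£21,296.10

Line 1 (5529.35, Lororia, 1,336 kg, £136,565.92):
Base rate for 5529.35 is 5% + £0.63/kg.
Duty = £136,565.92 × 5% + 1,336 × £0.63 = £7,669.98.
Line 2 (5116.97, Karune, 2,438 units, £496,328.04):
Base rate for 5116.97 is 5.5%.
Origin Karune qualifies under the Casovia–Karune agreement and 5116.97 is covered: preferential rate Free applies instead.
Duty = £496,328.04 × 0% = £0.00.
Line 3 (8042.02, Karune, 3,088 units, £85,228.80):
Code 8042.02 is under a tariff-rate quota (threshold 1,657 units). In-quota: 1,657 units at 9.5%; over-quota: 1,431 units at 23.5%.
Pro-rata value split: in-quota = £85,228.80 × 1,657/3,088 = £45,733.20; over-quota = £85,228.80 − £45,733.20 = £39,495.60.
In-quota duty = £45,733.20 × 9.5% = £4,344.65. Over-quota duty = £39,495.60 × 23.5% = £9,281.47.
Line duty = £4,344.65 + £9,281.47 = £13,626.12.
Total = £7,669.98 + £0.00 + £13,626.12 = £21,296.10.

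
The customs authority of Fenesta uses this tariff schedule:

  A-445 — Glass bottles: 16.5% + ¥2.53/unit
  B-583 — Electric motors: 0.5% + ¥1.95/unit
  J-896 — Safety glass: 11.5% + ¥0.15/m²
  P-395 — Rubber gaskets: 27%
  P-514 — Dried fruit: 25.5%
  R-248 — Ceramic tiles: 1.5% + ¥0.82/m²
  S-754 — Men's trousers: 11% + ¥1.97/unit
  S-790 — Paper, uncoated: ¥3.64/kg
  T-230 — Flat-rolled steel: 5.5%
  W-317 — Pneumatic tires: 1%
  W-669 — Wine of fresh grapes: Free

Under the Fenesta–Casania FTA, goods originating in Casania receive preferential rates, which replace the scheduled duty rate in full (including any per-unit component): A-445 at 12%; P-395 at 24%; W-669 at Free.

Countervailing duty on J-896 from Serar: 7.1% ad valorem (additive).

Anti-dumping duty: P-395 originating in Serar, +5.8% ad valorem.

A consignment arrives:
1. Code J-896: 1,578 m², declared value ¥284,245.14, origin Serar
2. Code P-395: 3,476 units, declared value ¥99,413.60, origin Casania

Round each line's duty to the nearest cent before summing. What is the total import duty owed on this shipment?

¥76,965.56

Line 1 (J-896, Serar, 1,578 m², ¥284,245.14):
Base rate for J-896 is 11.5% + ¥0.15/m².
Additional duty on J-896 from Serar: +7.1%. Applied ad valorem rate: 11.5% + 7.1% = 18.6%.
Duty = ¥284,245.14 × 18.6% + 1,578 × ¥0.15 = ¥53,106.30.
Line 2 (P-395, Casania, 3,476 units, ¥99,413.60):
Base rate for P-395 is 27%.
Origin Casania qualifies under the Fenesta–Casania agreement and P-395 is covered: preferential rate 24% applies instead.
The additional-duty order on P-395 targets Serar, not Casania; it does not apply.
Duty = ¥99,413.60 × 24% = ¥23,859.26.
Total = ¥53,106.30 + ¥23,859.26 = ¥76,965.56.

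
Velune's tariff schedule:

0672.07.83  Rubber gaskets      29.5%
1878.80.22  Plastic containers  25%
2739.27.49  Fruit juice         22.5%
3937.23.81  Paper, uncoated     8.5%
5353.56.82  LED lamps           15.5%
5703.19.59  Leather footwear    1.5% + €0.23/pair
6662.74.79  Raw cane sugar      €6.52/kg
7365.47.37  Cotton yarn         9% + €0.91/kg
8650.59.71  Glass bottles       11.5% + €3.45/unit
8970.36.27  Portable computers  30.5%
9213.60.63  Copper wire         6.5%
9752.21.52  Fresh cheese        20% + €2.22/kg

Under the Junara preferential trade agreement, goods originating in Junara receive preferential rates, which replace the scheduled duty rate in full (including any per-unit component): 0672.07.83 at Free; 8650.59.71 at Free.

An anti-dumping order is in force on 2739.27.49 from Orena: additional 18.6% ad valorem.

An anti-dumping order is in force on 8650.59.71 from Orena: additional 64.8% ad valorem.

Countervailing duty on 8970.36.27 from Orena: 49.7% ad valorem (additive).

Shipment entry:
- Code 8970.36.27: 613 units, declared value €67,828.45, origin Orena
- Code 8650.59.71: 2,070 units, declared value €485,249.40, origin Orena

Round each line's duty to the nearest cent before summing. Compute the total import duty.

€431,785.21

Line 1 (8970.36.27, Orena, 613 units, €67,828.45):
Base rate for 8970.36.27 is 30.5%.
Additional duty on 8970.36.27 from Orena: +49.7%. Applied ad valorem rate: 30.5% + 49.7% = 80.2%.
Duty = €67,828.45 × 80.2% = €54,398.42.
Line 2 (8650.59.71, Orena, 2,070 units, €485,249.40):
Base rate for 8650.59.71 is 11.5% + €3.45/unit.
8650.59.71 has an FTA preferential rate, but origin Orena is not Junara; base rate stands.
Additional duty on 8650.59.71 from Orena: +64.8%. Applied ad valorem rate: 11.5% + 64.8% = 76.3%.
Duty = €485,249.40 × 76.3% + 2,070 × €3.45 = €377,386.79.
Total = €54,398.42 + €377,386.79 = €431,785.21.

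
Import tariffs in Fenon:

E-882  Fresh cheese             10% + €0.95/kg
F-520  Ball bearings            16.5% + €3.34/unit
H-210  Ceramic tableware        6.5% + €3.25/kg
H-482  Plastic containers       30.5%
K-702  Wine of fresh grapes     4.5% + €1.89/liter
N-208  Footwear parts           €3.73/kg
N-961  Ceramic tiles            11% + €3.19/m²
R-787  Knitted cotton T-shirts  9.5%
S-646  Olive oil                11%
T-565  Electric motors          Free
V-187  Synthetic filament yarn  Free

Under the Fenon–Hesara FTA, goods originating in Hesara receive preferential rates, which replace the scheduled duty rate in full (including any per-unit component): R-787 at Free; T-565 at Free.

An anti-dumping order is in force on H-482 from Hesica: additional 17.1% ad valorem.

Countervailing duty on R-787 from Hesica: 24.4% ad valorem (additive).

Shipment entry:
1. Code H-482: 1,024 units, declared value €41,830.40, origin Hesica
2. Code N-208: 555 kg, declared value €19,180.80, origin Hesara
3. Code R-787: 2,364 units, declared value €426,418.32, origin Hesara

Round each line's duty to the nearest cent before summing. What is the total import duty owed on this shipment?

Line 1 (H-482, Hesica, 1,024 units, €41,830.40):
Base rate for H-482 is 30.5%.
Additional duty on H-482 from Hesica: +17.1%. Applied ad valorem rate: 30.5% + 17.1% = 47.6%.
Duty = €41,830.40 × 47.6% = €19,911.27.
Line 2 (N-208, Hesara, 555 kg, €19,180.80):
Base rate for N-208 is €3.73/kg.
Origin Hesara is the FTA partner but N-208 is not on the preference list; base rate stands.
Duty = 555 × €3.73 = €2,070.15.
Line 3 (R-787, Hesara, 2,364 units, €426,418.32):
Base rate for R-787 is 9.5%.
Origin Hesara qualifies under the Fenon–Hesara agreement and R-787 is covered: preferential rate Free applies instead.
The additional-duty order on R-787 targets Hesica, not Hesara; it does not apply.
Duty = €426,418.32 × 0% = €0.00.
Total = €19,911.27 + €2,070.15 + €0.00 = €21,981.42.

€21,981.42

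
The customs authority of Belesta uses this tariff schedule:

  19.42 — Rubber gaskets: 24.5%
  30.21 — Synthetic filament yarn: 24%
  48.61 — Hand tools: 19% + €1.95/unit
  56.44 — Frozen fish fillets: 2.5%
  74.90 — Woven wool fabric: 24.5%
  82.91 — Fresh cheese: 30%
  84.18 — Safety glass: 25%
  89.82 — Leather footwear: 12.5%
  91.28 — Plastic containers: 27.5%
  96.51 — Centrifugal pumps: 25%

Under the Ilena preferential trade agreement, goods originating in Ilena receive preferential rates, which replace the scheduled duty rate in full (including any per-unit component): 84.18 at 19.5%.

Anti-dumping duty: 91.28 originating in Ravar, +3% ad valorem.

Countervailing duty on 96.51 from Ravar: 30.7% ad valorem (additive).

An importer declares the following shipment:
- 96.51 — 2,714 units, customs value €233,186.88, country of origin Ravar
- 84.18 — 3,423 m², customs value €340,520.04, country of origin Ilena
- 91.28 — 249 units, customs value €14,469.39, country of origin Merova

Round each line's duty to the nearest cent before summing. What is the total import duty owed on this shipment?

€200,265.58

Line 1 (96.51, Ravar, 2,714 units, €233,186.88):
Base rate for 96.51 is 25%.
Additional duty on 96.51 from Ravar: +30.7%. Applied ad valorem rate: 25% + 30.7% = 55.7%.
Duty = €233,186.88 × 55.7% = €129,885.09.
Line 2 (84.18, Ilena, 3,423 m², €340,520.04):
Base rate for 84.18 is 25%.
Origin Ilena qualifies under the Belesta–Ilena agreement and 84.18 is covered: preferential rate 19.5% applies instead.
Duty = €340,520.04 × 19.5% = €66,401.41.
Line 3 (91.28, Merova, 249 units, €14,469.39):
Base rate for 91.28 is 27.5%.
The additional-duty order on 91.28 targets Ravar, not Merova; it does not apply.
Duty = €14,469.39 × 27.5% = €3,979.08.
Total = €129,885.09 + €66,401.41 + €3,979.08 = €200,265.58.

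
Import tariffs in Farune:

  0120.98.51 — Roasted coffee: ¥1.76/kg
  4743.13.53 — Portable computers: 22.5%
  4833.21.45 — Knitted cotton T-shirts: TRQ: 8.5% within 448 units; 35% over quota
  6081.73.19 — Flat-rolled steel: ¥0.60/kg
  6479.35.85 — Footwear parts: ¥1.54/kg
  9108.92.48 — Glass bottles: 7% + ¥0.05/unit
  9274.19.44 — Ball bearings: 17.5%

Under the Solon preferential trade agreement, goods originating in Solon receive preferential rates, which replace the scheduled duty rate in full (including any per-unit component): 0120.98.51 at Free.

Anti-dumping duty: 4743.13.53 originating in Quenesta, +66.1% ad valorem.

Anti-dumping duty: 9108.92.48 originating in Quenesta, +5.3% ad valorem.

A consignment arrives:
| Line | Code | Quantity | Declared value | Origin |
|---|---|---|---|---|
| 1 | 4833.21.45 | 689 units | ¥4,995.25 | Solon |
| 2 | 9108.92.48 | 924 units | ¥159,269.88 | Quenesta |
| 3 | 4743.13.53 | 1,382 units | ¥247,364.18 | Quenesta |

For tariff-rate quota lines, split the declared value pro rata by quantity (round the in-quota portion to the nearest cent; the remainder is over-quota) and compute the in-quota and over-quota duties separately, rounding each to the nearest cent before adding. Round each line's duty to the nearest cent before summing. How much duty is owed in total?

¥239,688.68

Line 1 (4833.21.45, Solon, 689 units, ¥4,995.25):
Code 4833.21.45 is under a tariff-rate quota (threshold 448 units). In-quota: 448 units at 8.5%; over-quota: 241 units at 35%.
Pro-rata value split: in-quota = ¥4,995.25 × 448/689 = ¥3,248.00; over-quota = ¥4,995.25 − ¥3,248.00 = ¥1,747.25.
In-quota duty = ¥3,248.00 × 8.5% = ¥276.08. Over-quota duty = ¥1,747.25 × 35% = ¥611.54.
Line duty = ¥276.08 + ¥611.54 = ¥887.62.
Line 2 (9108.92.48, Quenesta, 924 units, ¥159,269.88):
Base rate for 9108.92.48 is 7% + ¥0.05/unit.
Additional duty on 9108.92.48 from Quenesta: +5.3%. Applied ad valorem rate: 7% + 5.3% = 12.3%.
Duty = ¥159,269.88 × 12.3% + 924 × ¥0.05 = ¥19,636.40.
Line 3 (4743.13.53, Quenesta, 1,382 units, ¥247,364.18):
Base rate for 4743.13.53 is 22.5%.
Additional duty on 4743.13.53 from Quenesta: +66.1%. Applied ad valorem rate: 22.5% + 66.1% = 88.6%.
Duty = ¥247,364.18 × 88.6% = ¥219,164.66.
Total = ¥887.62 + ¥19,636.40 + ¥219,164.66 = ¥239,688.68.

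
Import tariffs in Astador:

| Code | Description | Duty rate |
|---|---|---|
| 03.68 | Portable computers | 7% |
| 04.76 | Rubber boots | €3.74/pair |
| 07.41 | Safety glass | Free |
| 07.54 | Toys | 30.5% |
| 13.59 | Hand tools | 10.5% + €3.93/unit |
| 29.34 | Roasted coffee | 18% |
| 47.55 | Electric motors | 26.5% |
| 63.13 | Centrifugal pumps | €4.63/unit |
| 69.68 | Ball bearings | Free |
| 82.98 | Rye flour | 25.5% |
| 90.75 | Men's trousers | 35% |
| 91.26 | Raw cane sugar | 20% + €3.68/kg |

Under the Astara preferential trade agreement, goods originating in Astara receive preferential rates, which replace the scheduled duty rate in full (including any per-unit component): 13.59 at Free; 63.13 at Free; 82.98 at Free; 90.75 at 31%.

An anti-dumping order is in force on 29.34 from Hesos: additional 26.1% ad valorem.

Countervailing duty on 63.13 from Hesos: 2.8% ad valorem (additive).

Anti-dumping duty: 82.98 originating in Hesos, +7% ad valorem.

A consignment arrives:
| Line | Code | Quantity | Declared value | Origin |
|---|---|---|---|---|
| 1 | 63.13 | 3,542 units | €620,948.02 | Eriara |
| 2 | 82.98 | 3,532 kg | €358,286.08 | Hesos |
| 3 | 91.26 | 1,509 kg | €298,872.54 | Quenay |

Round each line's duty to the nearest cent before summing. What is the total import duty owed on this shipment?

€198,170.07

Line 1 (63.13, Eriara, 3,542 units, €620,948.02):
Base rate for 63.13 is €4.63/unit.
63.13 has an FTA preferential rate, but origin Eriara is not Astara; base rate stands.
The additional-duty order on 63.13 targets Hesos, not Eriara; it does not apply.
Duty = 3,542 × €4.63 = €16,399.46.
Line 2 (82.98, Hesos, 3,532 kg, €358,286.08):
Base rate for 82.98 is 25.5%.
82.98 has an FTA preferential rate, but origin Hesos is not Astara; base rate stands.
Additional duty on 82.98 from Hesos: +7%. Applied ad valorem rate: 25.5% + 7% = 32.5%.
Duty = €358,286.08 × 32.5% = €116,442.98.
Line 3 (91.26, Quenay, 1,509 kg, €298,872.54):
Base rate for 91.26 is 20% + €3.68/kg.
Duty = €298,872.54 × 20% + 1,509 × €3.68 = €65,327.63.
Total = €16,399.46 + €116,442.98 + €65,327.63 = €198,170.07.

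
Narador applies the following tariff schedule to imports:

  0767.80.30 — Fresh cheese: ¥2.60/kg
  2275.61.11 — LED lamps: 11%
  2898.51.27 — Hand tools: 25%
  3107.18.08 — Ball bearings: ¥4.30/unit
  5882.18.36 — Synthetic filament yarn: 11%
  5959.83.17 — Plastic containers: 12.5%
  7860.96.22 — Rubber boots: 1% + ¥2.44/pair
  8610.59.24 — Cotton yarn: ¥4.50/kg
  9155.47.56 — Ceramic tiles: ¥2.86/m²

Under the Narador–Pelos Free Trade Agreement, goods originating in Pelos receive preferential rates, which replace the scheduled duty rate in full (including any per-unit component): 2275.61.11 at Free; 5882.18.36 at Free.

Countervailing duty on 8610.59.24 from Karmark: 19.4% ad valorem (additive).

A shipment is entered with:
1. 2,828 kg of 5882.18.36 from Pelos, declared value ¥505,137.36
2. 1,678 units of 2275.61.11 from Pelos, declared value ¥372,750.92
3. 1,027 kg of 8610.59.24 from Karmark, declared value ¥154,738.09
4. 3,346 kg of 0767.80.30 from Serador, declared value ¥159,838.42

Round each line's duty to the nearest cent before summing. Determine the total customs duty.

¥43,340.29

Line 1 (5882.18.36, Pelos, 2,828 kg, ¥505,137.36):
Base rate for 5882.18.36 is 11%.
Origin Pelos qualifies under the Narador–Pelos agreement and 5882.18.36 is covered: preferential rate Free applies instead.
Duty = ¥505,137.36 × 0% = ¥0.00.
Line 2 (2275.61.11, Pelos, 1,678 units, ¥372,750.92):
Base rate for 2275.61.11 is 11%.
Origin Pelos qualifies under the Narador–Pelos agreement and 2275.61.11 is covered: preferential rate Free applies instead.
Duty = ¥372,750.92 × 0% = ¥0.00.
Line 3 (8610.59.24, Karmark, 1,027 kg, ¥154,738.09):
Base rate for 8610.59.24 is ¥4.50/kg.
Additional duty on 8610.59.24 from Karmark: +19.4% ad valorem. Applied ad valorem rate = 19.4%.
Duty = ¥154,738.09 × 19.4% + 1,027 × ¥4.50 = ¥34,640.69.
Line 4 (0767.80.30, Serador, 3,346 kg, ¥159,838.42):
Base rate for 0767.80.30 is ¥2.60/kg.
Duty = 3,346 × ¥2.60 = ¥8,699.60.
Total = ¥0.00 + ¥0.00 + ¥34,640.69 + ¥8,699.60 = ¥43,340.29.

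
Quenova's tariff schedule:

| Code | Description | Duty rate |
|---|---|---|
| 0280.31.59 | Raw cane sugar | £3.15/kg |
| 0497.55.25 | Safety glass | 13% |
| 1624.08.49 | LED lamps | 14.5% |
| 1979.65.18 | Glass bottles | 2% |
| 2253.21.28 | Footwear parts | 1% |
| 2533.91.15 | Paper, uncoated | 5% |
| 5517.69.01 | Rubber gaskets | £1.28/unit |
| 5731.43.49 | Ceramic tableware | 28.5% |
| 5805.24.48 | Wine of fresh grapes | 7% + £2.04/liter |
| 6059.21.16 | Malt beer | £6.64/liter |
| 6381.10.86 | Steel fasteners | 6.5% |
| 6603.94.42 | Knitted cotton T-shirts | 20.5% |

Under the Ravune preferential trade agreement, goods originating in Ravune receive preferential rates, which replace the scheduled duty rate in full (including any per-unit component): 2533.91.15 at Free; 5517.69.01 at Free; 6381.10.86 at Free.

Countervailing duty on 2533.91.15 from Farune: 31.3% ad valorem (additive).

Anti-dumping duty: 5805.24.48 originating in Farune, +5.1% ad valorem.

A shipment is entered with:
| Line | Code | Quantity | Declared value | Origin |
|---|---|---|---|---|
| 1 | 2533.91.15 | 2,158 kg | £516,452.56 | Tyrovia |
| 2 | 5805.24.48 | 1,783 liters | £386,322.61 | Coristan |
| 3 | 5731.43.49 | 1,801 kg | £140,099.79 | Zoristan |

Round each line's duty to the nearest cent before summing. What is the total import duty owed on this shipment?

£96,430.97

Line 1 (2533.91.15, Tyrovia, 2,158 kg, £516,452.56):
Base rate for 2533.91.15 is 5%.
2533.91.15 has an FTA preferential rate, but origin Tyrovia is not Ravune; base rate stands.
The additional-duty order on 2533.91.15 targets Farune, not Tyrovia; it does not apply.
Duty = £516,452.56 × 5% = £25,822.63.
Line 2 (5805.24.48, Coristan, 1,783 liters, £386,322.61):
Base rate for 5805.24.48 is 7% + £2.04/liter.
The additional-duty order on 5805.24.48 targets Farune, not Coristan; it does not apply.
Duty = £386,322.61 × 7% + 1,783 × £2.04 = £30,679.90.
Line 3 (5731.43.49, Zoristan, 1,801 kg, £140,099.79):
Base rate for 5731.43.49 is 28.5%.
Duty = £140,099.79 × 28.5% = £39,928.44.
Total = £25,822.63 + £30,679.90 + £39,928.44 = £96,430.97.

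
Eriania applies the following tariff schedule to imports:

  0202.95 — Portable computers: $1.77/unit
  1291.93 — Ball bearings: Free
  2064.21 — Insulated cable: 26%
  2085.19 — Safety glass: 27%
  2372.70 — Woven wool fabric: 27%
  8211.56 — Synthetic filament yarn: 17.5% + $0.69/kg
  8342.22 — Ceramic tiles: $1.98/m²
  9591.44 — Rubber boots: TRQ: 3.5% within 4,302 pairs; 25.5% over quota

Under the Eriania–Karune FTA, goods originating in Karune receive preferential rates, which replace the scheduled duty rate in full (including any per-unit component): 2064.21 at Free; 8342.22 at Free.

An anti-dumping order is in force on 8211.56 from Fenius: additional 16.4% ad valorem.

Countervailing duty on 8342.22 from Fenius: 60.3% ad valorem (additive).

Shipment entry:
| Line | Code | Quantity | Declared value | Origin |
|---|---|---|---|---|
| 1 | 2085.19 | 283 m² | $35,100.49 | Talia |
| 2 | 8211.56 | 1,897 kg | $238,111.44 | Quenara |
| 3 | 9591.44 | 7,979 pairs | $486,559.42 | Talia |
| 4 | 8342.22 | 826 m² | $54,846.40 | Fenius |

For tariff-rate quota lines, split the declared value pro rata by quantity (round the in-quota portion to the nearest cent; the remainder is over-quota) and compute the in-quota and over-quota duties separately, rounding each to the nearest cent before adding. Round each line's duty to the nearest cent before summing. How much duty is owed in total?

$153,522.16

Line 1 (2085.19, Talia, 283 m², $35,100.49):
Base rate for 2085.19 is 27%.
Duty = $35,100.49 × 27% = $9,477.13.
Line 2 (8211.56, Quenara, 1,897 kg, $238,111.44):
Base rate for 8211.56 is 17.5% + $0.69/kg.
The additional-duty order on 8211.56 targets Fenius, not Quenara; it does not apply.
Duty = $238,111.44 × 17.5% + 1,897 × $0.69 = $42,978.43.
Line 3 (9591.44, Talia, 7,979 pairs, $486,559.42):
Code 9591.44 is under a tariff-rate quota (threshold 4,302 pairs). In-quota: 4,302 pairs at 3.5%; over-quota: 3,677 pairs at 25.5%.
Pro-rata value split: in-quota = $486,559.42 × 4,302/7,979 = $262,335.96; over-quota = $486,559.42 − $262,335.96 = $224,223.46.
In-quota duty = $262,335.96 × 3.5% = $9,181.76. Over-quota duty = $224,223.46 × 25.5% = $57,176.98.
Line duty = $9,181.76 + $57,176.98 = $66,358.74.
Line 4 (8342.22, Fenius, 826 m², $54,846.40):
Base rate for 8342.22 is $1.98/m².
8342.22 has an FTA preferential rate, but origin Fenius is not Karune; base rate stands.
Additional duty on 8342.22 from Fenius: +60.3% ad valorem. Applied ad valorem rate = 60.3%.
Duty = $54,846.40 × 60.3% + 826 × $1.98 = $34,707.86.
Total = $9,477.13 + $42,978.43 + $66,358.74 + $34,707.86 = $153,522.16.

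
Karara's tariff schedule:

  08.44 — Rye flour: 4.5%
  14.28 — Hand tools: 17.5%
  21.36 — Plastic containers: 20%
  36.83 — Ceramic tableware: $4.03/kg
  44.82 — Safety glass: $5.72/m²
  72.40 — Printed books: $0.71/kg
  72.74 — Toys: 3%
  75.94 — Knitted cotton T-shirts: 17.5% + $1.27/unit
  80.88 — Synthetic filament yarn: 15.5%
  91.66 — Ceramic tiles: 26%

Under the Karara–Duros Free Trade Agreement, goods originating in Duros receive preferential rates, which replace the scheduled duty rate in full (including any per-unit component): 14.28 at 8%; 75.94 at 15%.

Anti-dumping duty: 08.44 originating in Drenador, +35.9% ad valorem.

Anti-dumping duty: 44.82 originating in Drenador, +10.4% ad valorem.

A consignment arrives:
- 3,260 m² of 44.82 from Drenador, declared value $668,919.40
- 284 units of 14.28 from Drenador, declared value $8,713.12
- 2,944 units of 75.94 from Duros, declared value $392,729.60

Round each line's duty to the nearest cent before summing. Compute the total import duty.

Line 1 (44.82, Drenador, 3,260 m², $668,919.40):
Base rate for 44.82 is $5.72/m².
Additional duty on 44.82 from Drenador: +10.4% ad valorem. Applied ad valorem rate = 10.4%.
Duty = $668,919.40 × 10.4% + 3,260 × $5.72 = $88,214.82.
Line 2 (14.28, Drenador, 284 units, $8,713.12):
Base rate for 14.28 is 17.5%.
14.28 has an FTA preferential rate, but origin Drenador is not Duros; base rate stands.
Duty = $8,713.12 × 17.5% = $1,524.80.
Line 3 (75.94, Duros, 2,944 units, $392,729.60):
Base rate for 75.94 is 17.5% + $1.27/unit.
Origin Duros qualifies under the Karara–Duros agreement and 75.94 is covered: preferential rate 15% applies instead.
Duty = $392,729.60 × 15% = $58,909.44.
Total = $88,214.82 + $1,524.80 + $58,909.44 = $148,649.06.

$148,649.06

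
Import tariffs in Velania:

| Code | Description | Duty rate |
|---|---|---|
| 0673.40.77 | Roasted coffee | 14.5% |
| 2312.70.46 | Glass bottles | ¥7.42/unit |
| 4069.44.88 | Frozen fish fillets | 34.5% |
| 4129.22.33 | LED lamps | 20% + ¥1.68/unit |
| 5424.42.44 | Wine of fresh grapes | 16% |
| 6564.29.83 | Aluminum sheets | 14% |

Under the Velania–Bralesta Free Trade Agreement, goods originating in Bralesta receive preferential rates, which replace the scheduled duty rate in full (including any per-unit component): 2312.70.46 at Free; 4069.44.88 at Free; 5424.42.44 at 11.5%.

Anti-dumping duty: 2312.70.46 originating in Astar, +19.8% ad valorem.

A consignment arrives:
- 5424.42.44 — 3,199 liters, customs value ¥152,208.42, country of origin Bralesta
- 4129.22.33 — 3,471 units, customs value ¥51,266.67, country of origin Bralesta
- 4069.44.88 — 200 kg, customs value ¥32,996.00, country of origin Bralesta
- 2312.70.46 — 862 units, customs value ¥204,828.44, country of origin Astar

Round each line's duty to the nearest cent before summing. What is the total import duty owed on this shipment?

¥80,540.65

Line 1 (5424.42.44, Bralesta, 3,199 liters, ¥152,208.42):
Base rate for 5424.42.44 is 16%.
Origin Bralesta qualifies under the Velania–Bralesta agreement and 5424.42.44 is covered: preferential rate 11.5% applies instead.
Duty = ¥152,208.42 × 11.5% = ¥17,503.97.
Line 2 (4129.22.33, Bralesta, 3,471 units, ¥51,266.67):
Base rate for 4129.22.33 is 20% + ¥1.68/unit.
Origin Bralesta is the FTA partner but 4129.22.33 is not on the preference list; base rate stands.
Duty = ¥51,266.67 × 20% + 3,471 × ¥1.68 = ¥16,084.61.
Line 3 (4069.44.88, Bralesta, 200 kg, ¥32,996.00):
Base rate for 4069.44.88 is 34.5%.
Origin Bralesta qualifies under the Velania–Bralesta agreement and 4069.44.88 is covered: preferential rate Free applies instead.
Duty = ¥32,996.00 × 0% = ¥0.00.
Line 4 (2312.70.46, Astar, 862 units, ¥204,828.44):
Base rate for 2312.70.46 is ¥7.42/unit.
2312.70.46 has an FTA preferential rate, but origin Astar is not Bralesta; base rate stands.
Additional duty on 2312.70.46 from Astar: +19.8% ad valorem. Applied ad valorem rate = 19.8%.
Duty = ¥204,828.44 × 19.8% + 862 × ¥7.42 = ¥46,952.07.
Total = ¥17,503.97 + ¥16,084.61 + ¥0.00 + ¥46,952.07 = ¥80,540.65.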